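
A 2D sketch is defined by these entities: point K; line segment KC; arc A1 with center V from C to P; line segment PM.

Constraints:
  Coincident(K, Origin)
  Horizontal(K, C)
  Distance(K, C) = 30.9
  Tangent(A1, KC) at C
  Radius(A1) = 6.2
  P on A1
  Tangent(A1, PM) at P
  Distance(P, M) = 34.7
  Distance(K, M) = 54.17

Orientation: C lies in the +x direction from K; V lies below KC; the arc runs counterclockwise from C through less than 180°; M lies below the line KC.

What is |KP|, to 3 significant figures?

26.2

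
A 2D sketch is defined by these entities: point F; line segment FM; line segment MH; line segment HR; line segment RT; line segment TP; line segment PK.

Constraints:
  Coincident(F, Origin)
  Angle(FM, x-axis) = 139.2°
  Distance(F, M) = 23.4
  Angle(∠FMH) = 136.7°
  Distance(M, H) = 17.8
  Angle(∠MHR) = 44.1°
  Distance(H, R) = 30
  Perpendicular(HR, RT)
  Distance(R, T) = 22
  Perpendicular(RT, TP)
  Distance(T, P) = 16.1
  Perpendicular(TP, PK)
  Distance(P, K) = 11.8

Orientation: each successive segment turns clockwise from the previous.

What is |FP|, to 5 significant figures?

24.138

F is at the origin; FM runs at 139.2° with length 23.4, so M = (-17.714, 15.290). ∠FMH = 136.7° gives MH at 95.900° from the x-axis; with |MH| = 17.8, H = (-19.543, 32.996). ∠MHR = 44.1° gives HR at -40.000° from the x-axis; with |HR| = 30.0, R = (3.4379, 13.712). HR ⟂ RT, so RT runs at -130.00°; with |RT| = 22.0, T = (-10.703, -3.1409). The perpendicularity gives TP at right angles to RT, so TP runs at 140.00°; with |TP| = 16.1, P = (-23.037, 7.2080). Then |FP| = |P − F| = 24.138.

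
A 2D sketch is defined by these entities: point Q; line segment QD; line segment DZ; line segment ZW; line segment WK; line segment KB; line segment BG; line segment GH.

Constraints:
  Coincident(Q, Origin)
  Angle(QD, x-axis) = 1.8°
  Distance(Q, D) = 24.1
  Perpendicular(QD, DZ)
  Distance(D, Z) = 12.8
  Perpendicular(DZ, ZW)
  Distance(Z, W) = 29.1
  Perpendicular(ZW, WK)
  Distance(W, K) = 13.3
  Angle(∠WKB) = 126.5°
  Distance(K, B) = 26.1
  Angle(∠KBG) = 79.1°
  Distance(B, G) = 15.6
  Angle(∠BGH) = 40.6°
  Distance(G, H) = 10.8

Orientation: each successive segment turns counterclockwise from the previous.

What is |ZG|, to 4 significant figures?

14.82

Q is at the origin; QD runs at 1.8° with length 24.1, so D = (24.09, 0.7570). QD ⟂ DZ, so DZ runs at 91.80°; with |DZ| = 12.8, Z = (23.69, 13.55). DZ is perpendicular to ZW, so ZW runs at -178.2°; with |ZW| = 29.1, W = (-5.400, 12.64). The perpendicularity gives WK at right angles to ZW, so WK runs at -88.20°; with |WK| = 13.3, K = (-4.982, -0.6568). ∠WKB = 126.5° gives KB at -34.70° from the x-axis; with |KB| = 26.1, B = (16.48, -15.52). ∠KBG = 79.1° gives BG at 66.20° from the x-axis; with |BG| = 15.6, G = (22.77, -1.242). Then |ZG| = |G − Z| = 14.82.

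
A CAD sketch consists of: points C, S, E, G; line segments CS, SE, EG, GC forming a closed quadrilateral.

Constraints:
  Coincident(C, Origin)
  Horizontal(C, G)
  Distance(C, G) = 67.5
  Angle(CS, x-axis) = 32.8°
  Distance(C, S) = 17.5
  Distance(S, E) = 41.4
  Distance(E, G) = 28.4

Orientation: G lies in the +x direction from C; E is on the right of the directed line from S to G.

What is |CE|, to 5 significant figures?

49.055

C is at the origin; C and G share the same y with |CG| = 67.5 and G in +x, so G = (67.5, 0). CS runs at 32.8° with |CS| = 17.5, so S = (14.710, 9.4799). E is determined by |SE| = 41.4 and |EG| = 28.4 together: it lies at the intersection of circle(S, 41.4) and circle(G, 28.4). With |SG| = 53.635, the foot of the radical line on SG is 35.276 from S and the perpendicular offset is √(41.4² − 35.276²) = 21.669. Taking the right-of-SG solution: E = (45.601, -18.083).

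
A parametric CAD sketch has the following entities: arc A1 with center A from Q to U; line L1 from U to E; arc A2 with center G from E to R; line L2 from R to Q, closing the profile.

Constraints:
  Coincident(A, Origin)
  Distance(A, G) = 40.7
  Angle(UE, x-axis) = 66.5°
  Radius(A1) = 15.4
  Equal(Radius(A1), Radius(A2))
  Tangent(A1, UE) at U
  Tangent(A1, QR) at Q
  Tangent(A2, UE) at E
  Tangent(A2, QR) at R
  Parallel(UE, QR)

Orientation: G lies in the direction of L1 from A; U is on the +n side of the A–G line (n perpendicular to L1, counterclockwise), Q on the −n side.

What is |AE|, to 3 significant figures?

43.5

Tangency of A1 to both parallel lines with radius 15.4 puts U and Q at A ± 15.4·n: U = (-14.1, 6.14), Q = (14.1, -6.14). Equal radii place E and R the same way about G: E = G + 15.4·n = (2.11, 43.5), R = G − 15.4·n = (30.4, 31.2). Then |AE| = |E − A| = 43.5.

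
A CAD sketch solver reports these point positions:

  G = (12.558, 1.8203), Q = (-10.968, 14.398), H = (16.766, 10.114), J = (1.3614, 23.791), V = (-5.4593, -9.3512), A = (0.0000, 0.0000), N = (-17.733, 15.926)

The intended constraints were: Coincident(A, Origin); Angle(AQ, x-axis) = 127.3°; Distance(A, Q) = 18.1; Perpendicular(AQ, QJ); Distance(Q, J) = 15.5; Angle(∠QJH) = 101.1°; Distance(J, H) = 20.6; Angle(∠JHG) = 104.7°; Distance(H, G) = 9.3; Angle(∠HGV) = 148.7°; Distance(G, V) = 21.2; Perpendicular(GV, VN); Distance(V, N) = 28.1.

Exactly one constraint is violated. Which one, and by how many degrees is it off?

Perpendicular(GV, VN) — off by 5.90°.

A = (0.00, 0.00) ✓; AQ at 127.3° ✓; |AQ| = 18.10 ✓; ∠(AQ, QJ) = 90.00° ✓; |QJ| = 15.50 ✓; ∠QJH = 101.1° ✓; |JH| = 20.60 ✓; ∠JHG = 104.7° ✓; |HG| = 9.300 ✓; ∠HGV = 148.7° ✓; |GV| = 21.20 ✓; ∠(GV, VN) = 95.90° ✗; |VN| = 28.10 ✓.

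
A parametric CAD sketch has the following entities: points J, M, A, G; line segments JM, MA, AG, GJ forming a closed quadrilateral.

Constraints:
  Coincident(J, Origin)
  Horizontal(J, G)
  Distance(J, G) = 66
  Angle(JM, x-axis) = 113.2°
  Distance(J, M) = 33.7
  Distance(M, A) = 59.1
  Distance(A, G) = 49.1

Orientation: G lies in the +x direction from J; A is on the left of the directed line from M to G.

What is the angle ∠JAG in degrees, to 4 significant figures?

71.34°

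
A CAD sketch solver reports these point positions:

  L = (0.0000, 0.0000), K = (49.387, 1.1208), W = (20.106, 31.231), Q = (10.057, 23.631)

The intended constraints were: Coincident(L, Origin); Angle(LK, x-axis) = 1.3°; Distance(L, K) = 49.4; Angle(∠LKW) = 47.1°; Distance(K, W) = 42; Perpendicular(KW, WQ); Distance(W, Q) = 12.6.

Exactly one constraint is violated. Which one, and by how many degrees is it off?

Perpendicular(KW, WQ) — off by 7.10°.

L = (0.00, 0.00) ✓; LK at 1.300° ✓; |LK| = 49.40 ✓; ∠LKW = 47.10° ✓; |KW| = 42.00 ✓; ∠(KW, WQ) = 82.90° ✗; |WQ| = 12.60 ✓.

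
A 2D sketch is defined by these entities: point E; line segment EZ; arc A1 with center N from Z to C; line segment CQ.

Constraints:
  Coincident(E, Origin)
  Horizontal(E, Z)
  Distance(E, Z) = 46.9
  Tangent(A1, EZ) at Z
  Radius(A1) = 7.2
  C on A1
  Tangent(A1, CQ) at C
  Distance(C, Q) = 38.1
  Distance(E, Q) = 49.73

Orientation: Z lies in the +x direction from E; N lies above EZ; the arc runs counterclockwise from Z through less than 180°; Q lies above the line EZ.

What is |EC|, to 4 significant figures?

53.74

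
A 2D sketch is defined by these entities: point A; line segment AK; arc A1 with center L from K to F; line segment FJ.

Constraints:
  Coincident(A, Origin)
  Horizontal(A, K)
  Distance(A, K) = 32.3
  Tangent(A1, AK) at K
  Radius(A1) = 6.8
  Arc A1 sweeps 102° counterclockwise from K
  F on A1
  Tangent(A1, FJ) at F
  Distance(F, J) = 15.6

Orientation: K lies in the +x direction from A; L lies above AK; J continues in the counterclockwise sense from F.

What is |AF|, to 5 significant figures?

39.808

The tangent condition forces LK to be normal to AK, so L = K + (0, 6.8) = (32.300, 6.8000). On A1, K sits at bearing -90° from L; a 102° counterclockwise sweep puts F at bearing 12°, so F = L + 6.8·(cos 12°, sin 12°) = (38.951, 8.2138). Then |AF| = |F − A| = 39.808.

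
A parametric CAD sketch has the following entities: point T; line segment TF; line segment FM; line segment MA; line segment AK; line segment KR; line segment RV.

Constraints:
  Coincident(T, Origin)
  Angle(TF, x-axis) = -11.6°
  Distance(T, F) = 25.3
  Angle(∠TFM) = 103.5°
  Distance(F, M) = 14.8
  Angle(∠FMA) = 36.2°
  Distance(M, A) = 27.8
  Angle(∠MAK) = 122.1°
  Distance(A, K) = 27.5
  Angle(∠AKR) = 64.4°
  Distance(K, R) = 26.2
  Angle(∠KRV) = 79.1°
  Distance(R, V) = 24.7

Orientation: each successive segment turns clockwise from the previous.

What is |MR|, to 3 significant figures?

31.0

T is at the origin; TF runs at -11.6° with length 25.3, so F = (24.8, -5.09). ∠TFM = 103.5° gives FM at -88.1° from the x-axis; with |FM| = 14.8, M = (25.3, -19.9). ∠FMA = 36.2° gives MA at 128° from the x-axis; with |MA| = 27.8, A = (8.12, 2.00). ∠MAK = 122.1° gives AK at 70.2° from the x-axis; with |AK| = 27.5, K = (17.4, 27.9). ∠AKR = 64.4° gives KR at -45.4° from the x-axis; with |KR| = 26.2, R = (35.8, 9.22). Then |MR| = |R − M| = 31.0.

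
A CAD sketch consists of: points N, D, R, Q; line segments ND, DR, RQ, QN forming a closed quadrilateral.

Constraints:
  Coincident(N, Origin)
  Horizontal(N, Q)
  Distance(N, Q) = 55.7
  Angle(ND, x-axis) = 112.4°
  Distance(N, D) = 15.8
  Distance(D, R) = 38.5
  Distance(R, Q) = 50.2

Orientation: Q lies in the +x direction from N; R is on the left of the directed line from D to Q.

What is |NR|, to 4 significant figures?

45.60

Checks: |DR| = 38.50 ✓; |RQ| = 50.20 ✓.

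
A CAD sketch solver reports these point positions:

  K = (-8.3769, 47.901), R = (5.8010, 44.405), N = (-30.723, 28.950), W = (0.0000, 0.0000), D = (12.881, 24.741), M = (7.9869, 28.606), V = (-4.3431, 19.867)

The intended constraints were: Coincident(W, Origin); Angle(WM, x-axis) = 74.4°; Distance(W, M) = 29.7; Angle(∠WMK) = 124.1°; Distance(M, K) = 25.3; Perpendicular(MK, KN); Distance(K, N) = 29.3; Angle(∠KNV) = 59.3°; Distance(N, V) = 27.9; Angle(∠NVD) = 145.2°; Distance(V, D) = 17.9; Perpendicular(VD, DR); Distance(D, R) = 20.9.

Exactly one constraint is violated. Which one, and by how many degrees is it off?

Perpendicular(VD, DR) — off by 4.00°.

W = (0.00, 0.00) ✓; WM at 74.40° ✓; |WM| = 29.70 ✓; ∠WMK = 124.1° ✓; |MK| = 25.30 ✓; ∠(MK, KN) = 90.00° ✓; |KN| = 29.30 ✓; ∠KNV = 59.30° ✓; |NV| = 27.90 ✓; ∠NVD = 145.2° ✓; |VD| = 17.90 ✓; ∠(VD, DR) = 94.00° ✗; |DR| = 20.90 ✓.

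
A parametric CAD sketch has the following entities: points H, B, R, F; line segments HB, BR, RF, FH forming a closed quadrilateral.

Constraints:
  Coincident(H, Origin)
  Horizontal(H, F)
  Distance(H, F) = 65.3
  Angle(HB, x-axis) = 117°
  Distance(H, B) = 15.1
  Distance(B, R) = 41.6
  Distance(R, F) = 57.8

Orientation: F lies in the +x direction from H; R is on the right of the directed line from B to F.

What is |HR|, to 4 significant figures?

26.50

Checks: |BR| = 41.60 ✓; |RF| = 57.80 ✓.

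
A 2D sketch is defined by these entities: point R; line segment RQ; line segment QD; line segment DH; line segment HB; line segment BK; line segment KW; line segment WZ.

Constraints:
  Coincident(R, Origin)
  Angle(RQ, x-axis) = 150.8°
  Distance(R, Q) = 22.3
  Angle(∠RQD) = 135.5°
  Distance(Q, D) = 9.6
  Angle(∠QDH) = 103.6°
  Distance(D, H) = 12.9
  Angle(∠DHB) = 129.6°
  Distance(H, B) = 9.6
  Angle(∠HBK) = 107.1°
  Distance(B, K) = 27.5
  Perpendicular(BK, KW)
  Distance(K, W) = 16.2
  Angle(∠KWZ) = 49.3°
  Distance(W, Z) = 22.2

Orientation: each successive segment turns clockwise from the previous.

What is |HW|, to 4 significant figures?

31.13

R is at the origin; RQ runs at 150.8° with length 22.3, so Q = (-19.47, 10.88). ∠RQD = 135.5° gives QD at 106.3° from the x-axis; with |QD| = 9.6, D = (-22.16, 20.09). ∠QDH = 103.6° gives DH at 29.90° from the x-axis; with |DH| = 12.9, H = (-10.98, 26.52). ∠DHB = 129.6° gives HB at -20.50° from the x-axis; with |HB| = 9.6, B = (-1.986, 23.16). ∠HBK = 107.1° gives BK at -93.40° from the x-axis; with |BK| = 27.5, K = (-3.616, -4.290). BK ⟂ KW, so KW runs at 176.6°; with |KW| = 16.2, W = (-19.79, -3.329). Then |HW| = |W − H| = 31.13.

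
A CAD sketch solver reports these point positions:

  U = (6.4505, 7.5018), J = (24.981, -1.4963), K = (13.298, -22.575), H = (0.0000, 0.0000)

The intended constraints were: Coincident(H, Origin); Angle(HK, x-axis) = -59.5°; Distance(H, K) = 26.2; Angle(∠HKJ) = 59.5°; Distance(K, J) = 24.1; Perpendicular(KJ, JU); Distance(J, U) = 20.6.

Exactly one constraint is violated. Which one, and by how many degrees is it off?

Perpendicular(KJ, JU) — off by 3.10°.

H = (0.00, 0.00) ✓; HK at -59.50° ✓; |HK| = 26.20 ✓; ∠HKJ = 59.50° ✓; |KJ| = 24.10 ✓; ∠(KJ, JU) = 93.10° ✗; |JU| = 20.60 ✓.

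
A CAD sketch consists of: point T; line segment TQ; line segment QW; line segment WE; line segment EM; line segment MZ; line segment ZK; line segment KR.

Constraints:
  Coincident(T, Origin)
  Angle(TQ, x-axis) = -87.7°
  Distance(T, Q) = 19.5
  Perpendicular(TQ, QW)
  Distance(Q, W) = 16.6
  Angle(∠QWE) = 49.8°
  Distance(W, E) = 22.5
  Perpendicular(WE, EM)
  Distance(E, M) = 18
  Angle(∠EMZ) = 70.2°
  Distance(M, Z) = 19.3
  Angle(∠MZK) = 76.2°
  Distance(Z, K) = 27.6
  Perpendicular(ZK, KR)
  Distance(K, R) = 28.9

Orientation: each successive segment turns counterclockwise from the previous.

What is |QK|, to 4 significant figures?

25.79

T is at the origin; TQ runs at -87.7° with length 19.5, so Q = (0.7826, -19.48). TQ ⟂ QW, so QW runs at 2.300°; with |QW| = 16.6, W = (17.37, -18.82). ∠QWE = 49.8° gives WE at 132.5° from the x-axis; with |WE| = 22.5, E = (2.168, -2.229). The perpendicularity gives EM at right angles to WE, so EM runs at -137.5°; with |EM| = 18.0, M = (-11.10, -14.39). ∠EMZ = 70.2° gives MZ at -27.70° from the x-axis; with |MZ| = 19.3, Z = (5.986, -23.36). ∠MZK = 76.2° gives ZK at 76.10° from the x-axis; with |ZK| = 27.6, K = (12.62, 3.430). Then |QK| = |K − Q| = 25.79.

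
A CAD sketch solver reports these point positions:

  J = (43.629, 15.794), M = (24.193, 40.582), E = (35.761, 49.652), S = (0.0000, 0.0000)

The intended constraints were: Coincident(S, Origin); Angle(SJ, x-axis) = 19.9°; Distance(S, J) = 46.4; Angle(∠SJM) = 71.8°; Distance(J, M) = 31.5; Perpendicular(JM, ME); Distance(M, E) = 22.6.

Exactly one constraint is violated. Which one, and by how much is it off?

Distance(M, E) = 22.6 — off by 7.90.

S = (0.00, 0.00) ✓; SJ at 19.90° ✓; |SJ| = 46.40 ✓; ∠SJM = 71.80° ✓; |JM| = 31.50 ✓; ∠(JM, ME) = 90.00° ✓; |ME| = 14.70 ✗.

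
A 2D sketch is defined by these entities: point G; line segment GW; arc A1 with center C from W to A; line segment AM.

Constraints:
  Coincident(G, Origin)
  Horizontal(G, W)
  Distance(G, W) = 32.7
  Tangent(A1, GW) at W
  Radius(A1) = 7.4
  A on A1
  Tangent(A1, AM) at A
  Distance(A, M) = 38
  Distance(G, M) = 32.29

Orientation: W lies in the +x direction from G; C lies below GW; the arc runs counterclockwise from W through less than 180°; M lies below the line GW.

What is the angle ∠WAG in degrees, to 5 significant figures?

148.85°

Checks: ∠(CW, WG) = 90.00° ✓; |CW| = 7.400 ✓; |CA| = 7.400 ✓; ∠(CA, AM) = 90.00° ✓; |AM| = 38.00 ✓; |GM| = 32.29 ✓.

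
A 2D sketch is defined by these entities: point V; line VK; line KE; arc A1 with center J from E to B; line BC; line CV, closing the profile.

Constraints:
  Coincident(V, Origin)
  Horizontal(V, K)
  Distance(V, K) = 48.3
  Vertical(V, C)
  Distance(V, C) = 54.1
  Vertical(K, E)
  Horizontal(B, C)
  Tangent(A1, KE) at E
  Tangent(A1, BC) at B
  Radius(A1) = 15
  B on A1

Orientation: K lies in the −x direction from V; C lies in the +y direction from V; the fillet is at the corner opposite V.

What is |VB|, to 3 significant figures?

63.5

V is at the origin; V and K share the same y with |VK| = 48.3 and K on the −x side, so K = (-48.3, 0.00). V and C share the same x with |VC| = 54.1 and C on the +y side, so C = (0.00, 54.1). The virtual corner opposite V is at (-48.3, 54.1). Since A1 is tangent to KE there, JE ⟂ KE and since A1 is tangent to BC there, JB ⟂ BC, with radius 15.0, so the center J sits 15.0 in from both sides at J = (-33.3, 39.1). That places the tangent points at E = (-48.3, 39.1) on KE and B = (-33.3, 54.1) on BC. Then |VB| = |B − V| = 63.5.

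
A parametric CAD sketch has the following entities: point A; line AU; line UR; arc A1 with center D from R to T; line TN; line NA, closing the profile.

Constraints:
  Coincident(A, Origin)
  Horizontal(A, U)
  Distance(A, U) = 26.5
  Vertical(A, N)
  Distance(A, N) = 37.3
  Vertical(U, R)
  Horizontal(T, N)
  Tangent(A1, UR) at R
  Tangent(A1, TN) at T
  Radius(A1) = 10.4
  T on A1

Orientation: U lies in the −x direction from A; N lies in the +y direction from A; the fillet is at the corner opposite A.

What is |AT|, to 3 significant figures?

40.6

A is at the origin; A and U share the same y with |AU| = 26.5 and U on the −x side, so U = (-26.5, 0.00). A and N share the same x with |AN| = 37.3 and N on the +y side, so N = (0.00, 37.3). The virtual corner opposite A is at (-26.5, 37.3). Since A1 is tangent to UR there, DR ⟂ UR and since A1 is tangent to TN there, DT ⟂ TN, with radius 10.4, so the center D sits 10.4 in from both sides at D = (-16.1, 26.9). That places the tangent points at R = (-26.5, 26.9) on UR and T = (-16.1, 37.3) on TN. Then |AT| = |T − A| = 40.6.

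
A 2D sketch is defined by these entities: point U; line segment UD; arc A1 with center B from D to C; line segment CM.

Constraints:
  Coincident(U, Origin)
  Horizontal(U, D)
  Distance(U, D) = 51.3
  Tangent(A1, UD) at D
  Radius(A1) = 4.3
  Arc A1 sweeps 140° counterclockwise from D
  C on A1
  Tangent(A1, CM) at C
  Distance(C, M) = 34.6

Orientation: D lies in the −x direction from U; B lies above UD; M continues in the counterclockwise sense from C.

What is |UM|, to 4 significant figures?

80.75

U is at the origin; U and D share the same y with |UD| = 51.3 and D on the −x side, so D = (-51.30, 0.000). A1 meets UD tangentially, so BD is at right angles to UD, so B = D + (0, 4.3) = (-51.30, 4.300). On A1, D sits at bearing -90° from B; a 140° counterclockwise sweep puts C at bearing 50°, so C = B + 4.3·(cos 50°, sin 50°) = (-48.54, 7.594). A1 meets CM tangentially, so BC is at right angles to CM, so CM runs along (−sin 50°, cos 50°); with |CM| = 34.6, M = (-75.04, 29.83). Then |UM| = |M − U| = 80.75.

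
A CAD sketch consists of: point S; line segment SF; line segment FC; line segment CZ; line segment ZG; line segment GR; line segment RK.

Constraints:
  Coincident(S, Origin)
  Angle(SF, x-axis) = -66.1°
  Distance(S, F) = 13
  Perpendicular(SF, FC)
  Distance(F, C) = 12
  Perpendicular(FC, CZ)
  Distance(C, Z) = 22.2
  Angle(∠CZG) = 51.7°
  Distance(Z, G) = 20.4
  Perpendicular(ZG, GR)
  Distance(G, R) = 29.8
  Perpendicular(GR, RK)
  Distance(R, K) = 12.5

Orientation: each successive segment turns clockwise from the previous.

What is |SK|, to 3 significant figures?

30.9

S is at the origin; SF runs at -66.1° with length 13.0, so F = (5.27, -11.9). The perpendicularity gives FC at right angles to SF, so FC runs at -156°; with |FC| = 12.0, C = (-5.70, -16.7). FC ⟂ CZ, so CZ runs at 114°; with |CZ| = 22.2, Z = (-14.7, 3.55). ∠CZG = 51.7° gives ZG at -14.4° from the x-axis; with |ZG| = 20.4, G = (5.06, -1.52). ZG is perpendicular to GR, so GR runs at -104°; with |GR| = 29.8, R = (-2.35, -30.4). GR ⟂ RK, so RK runs at 166°; with |RK| = 12.5, K = (-14.5, -27.3). Then |SK| = |K − S| = 30.9.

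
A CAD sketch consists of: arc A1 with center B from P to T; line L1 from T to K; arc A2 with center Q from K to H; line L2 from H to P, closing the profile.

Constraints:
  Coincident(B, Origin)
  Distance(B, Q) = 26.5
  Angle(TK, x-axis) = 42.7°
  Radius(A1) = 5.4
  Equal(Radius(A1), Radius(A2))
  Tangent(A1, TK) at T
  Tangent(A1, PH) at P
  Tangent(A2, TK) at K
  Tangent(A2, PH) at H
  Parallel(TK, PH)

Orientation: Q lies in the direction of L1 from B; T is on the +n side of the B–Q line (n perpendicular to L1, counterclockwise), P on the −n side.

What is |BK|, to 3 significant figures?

27.0

Tangency of A1 to both parallel lines with radius 5.4 puts T and P at B ± 5.4·n: T = (-3.66, 3.97), P = (3.66, -3.97). Equal radii place K and H the same way about Q: K = Q + 5.4·n = (15.8, 21.9), H = Q − 5.4·n = (23.1, 14.0). Then |BK| = |K − B| = 27.0.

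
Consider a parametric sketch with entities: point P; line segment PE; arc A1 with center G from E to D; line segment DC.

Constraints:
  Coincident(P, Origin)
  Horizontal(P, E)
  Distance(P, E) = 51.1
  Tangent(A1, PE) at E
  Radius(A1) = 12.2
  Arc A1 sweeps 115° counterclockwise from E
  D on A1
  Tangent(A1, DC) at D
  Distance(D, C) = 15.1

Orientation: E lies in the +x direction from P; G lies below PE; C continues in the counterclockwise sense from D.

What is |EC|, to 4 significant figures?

31.39

P is at the origin; P and E share the same y with |PE| = 51.1 and E on the +x side, so E = (51.10, 0.000). Tangency of A1 to PE means the radius GE is perpendicular to PE, so G = E + (0, -12.2) = (51.10, -12.20). On A1, E sits at bearing 90° from G; a 115° counterclockwise sweep puts D at bearing 205°, so D = G + 12.2·(cos 205°, sin 205°) = (40.04, -17.36). The tangent condition forces GD to be normal to DC, so DC runs along (−sin 205°, cos 205°); with |DC| = 15.1, C = (46.42, -31.04). Then |EC| = |C − E| = 31.39.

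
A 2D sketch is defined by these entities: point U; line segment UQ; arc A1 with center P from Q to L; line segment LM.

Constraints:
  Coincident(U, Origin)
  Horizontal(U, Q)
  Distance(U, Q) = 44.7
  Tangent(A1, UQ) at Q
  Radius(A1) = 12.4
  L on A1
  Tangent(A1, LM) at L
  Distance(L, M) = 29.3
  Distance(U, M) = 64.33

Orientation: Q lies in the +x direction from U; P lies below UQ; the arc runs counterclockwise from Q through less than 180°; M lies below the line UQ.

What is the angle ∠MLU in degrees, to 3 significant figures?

145°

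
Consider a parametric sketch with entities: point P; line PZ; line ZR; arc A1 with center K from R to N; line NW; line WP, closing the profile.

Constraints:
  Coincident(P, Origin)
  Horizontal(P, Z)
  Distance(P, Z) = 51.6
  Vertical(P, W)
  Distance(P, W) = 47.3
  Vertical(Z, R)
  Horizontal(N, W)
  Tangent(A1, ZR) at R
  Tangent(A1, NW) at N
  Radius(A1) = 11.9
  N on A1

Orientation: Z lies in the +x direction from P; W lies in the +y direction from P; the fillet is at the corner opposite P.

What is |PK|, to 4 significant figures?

53.19

PW is vertical with |PW| = 47.3 and W on the +y side, so W = (0.000, 47.30). The virtual corner opposite P is at (51.60, 47.30). Since A1 is tangent to ZR there, KR ⟂ ZR and A1 meets NW tangentially, so KN is at right angles to NW, with radius 11.9, so the center K sits 11.9 in from both sides at K = (39.70, 35.40). Then |PK| = |K − P| = 53.19.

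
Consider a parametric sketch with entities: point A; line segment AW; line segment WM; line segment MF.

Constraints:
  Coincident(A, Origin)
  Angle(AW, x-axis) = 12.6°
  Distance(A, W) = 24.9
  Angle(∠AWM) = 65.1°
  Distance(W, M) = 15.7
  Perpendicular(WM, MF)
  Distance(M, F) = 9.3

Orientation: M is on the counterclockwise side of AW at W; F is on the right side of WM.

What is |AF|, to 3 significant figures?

32.3

∠AWM = 65.1°, so WM runs at 12.6° + (180° − 65.1°) = 128° from the x-axis; with |WM| = 15.7, M = W + 15.7·(cos 128°, sin 128°) = (14.7, 17.9). WM ⟂ MF; with |MF| = 9.3 on the right of WM, F = M + 9.3·(0.793, 0.609) = (22.1, 23.5). Then |AF| = |F − A| = 32.3.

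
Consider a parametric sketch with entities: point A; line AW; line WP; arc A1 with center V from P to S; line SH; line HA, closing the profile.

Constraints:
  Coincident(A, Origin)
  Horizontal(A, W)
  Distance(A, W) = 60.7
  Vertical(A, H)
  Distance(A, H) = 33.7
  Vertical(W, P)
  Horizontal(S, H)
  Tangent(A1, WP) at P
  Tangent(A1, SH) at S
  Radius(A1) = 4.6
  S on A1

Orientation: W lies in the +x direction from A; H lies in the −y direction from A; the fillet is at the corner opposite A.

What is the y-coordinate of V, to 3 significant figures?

-29.1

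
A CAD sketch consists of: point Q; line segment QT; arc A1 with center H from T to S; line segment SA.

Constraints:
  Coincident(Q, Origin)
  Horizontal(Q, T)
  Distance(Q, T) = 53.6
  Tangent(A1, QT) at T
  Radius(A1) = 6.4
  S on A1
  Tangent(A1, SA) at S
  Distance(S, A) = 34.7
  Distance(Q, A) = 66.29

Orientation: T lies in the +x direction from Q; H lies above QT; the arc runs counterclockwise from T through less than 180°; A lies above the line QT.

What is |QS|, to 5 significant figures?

60.339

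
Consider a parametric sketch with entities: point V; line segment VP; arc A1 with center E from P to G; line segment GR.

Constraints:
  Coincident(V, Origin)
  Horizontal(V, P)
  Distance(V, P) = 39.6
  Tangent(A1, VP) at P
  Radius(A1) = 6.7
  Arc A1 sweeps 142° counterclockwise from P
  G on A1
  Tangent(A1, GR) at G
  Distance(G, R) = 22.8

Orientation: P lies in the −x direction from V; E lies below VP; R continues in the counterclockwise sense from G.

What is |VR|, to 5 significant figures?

36.611

V is at the origin; V and P share the same y with |VP| = 39.6 and P on the −x side, so P = (-39.600, 0.0000). A1 meets VP tangentially, so EP is at right angles to VP, so E = P + (0, -6.7) = (-39.600, -6.7000). On A1, P sits at bearing 90° from E; a 142° counterclockwise sweep puts G at bearing 232°, so G = E + 6.7·(cos 232°, sin 232°) = (-43.725, -11.980). A1 meets GR tangentially, so EG is at right angles to GR, so GR runs along (−sin 232°, cos 232°); with |GR| = 22.8, R = (-25.758, -26.017). Then |VR| = |R − V| = 36.611.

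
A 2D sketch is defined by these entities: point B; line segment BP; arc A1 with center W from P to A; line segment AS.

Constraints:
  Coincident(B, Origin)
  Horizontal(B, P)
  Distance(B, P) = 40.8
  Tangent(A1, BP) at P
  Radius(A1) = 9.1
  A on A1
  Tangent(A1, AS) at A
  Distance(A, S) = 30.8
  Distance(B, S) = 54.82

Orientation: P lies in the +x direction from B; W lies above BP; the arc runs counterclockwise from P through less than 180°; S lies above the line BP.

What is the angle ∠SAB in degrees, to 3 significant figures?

80.4°

Checks: ∠(WP, PB) = 90.00° ✓; |WP| = 9.100 ✓; |WA| = 9.100 ✓; ∠(WA, AS) = 90.00° ✓; |AS| = 30.80 ✓; |BS| = 54.82 ✓.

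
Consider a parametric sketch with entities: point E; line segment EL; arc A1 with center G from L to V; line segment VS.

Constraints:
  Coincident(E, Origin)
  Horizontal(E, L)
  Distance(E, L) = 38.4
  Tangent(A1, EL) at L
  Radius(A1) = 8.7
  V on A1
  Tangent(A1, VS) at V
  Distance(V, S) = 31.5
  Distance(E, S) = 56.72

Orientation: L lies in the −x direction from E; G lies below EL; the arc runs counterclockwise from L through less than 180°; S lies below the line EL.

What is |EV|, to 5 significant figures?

48.069

Checks: |GV| = 8.700 ✓; ∠(GV, VS) = 90.00° ✓; |VS| = 31.50 ✓; |ES| = 56.72 ✓.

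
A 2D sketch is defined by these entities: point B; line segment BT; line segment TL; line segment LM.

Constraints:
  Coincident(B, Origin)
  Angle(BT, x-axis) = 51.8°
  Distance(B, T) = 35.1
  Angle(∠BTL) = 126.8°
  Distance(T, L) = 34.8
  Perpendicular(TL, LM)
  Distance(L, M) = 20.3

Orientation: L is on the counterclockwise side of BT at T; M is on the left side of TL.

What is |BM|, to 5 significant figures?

56.369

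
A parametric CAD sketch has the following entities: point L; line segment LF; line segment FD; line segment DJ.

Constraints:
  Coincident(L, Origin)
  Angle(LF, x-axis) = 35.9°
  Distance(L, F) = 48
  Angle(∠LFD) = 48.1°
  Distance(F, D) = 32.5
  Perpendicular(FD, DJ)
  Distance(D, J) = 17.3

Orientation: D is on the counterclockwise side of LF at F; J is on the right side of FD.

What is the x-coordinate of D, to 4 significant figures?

7.116

L is at the origin; LF runs at 35.9° with length 48.0, so F = 48.0·(cos 35.9°, sin 35.9°) = (38.88, 28.15). ∠LFD = 48.1°, so FD runs at 35.9° + (180° − 48.1°) = 167.8° from the x-axis; with |FD| = 32.5, D = F + 32.5·(cos 167.8°, sin 167.8°) = (7.116, 35.01). So D.x = 7.116.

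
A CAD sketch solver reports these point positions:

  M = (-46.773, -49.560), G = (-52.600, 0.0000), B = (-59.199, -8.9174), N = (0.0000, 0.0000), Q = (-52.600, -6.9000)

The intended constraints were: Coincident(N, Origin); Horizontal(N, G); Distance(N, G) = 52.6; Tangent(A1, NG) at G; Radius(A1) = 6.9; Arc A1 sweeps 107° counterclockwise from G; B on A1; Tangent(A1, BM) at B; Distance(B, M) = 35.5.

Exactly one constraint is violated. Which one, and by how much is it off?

Distance(B, M) = 35.5 — off by 7.00.

N = (0.00, 0.00) ✓; N.y = 0.00, G.y = 0.00 ✓; |NG| = 52.60 ✓; ∠(QG, GN) = 90.00° ✓; |QG| = 6.900 ✓; bearing(Q→B) − bearing(Q→G) = 107.0° ✓; |QB| = 6.900 ✓; ∠(QB, BM) = 90.00° ✓; |BM| = 42.50 ✗.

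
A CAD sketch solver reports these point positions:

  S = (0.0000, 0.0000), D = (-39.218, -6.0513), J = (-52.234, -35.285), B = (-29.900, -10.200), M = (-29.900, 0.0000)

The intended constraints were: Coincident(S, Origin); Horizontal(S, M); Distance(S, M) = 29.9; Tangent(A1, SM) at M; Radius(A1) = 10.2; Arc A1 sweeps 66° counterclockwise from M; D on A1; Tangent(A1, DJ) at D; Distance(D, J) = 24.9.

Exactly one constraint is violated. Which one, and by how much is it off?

Distance(D, J) = 24.9 — off by 7.10.

S = (0.00, 0.00) ✓; S.y = 0.00, M.y = 0.00 ✓; |SM| = 29.90 ✓; ∠(BM, MS) = 90.00° ✓; |BM| = 10.20 ✓; bearing(B→D) − bearing(B→M) = 66.00° ✓; |BD| = 10.20 ✓; ∠(BD, DJ) = 90.00° ✓; |DJ| = 32.00 ✗.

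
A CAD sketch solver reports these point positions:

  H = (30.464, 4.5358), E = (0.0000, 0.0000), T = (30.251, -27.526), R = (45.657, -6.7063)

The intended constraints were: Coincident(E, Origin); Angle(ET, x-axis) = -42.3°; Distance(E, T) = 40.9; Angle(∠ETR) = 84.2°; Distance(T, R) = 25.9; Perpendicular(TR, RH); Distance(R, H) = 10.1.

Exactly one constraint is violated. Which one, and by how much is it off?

Distance(R, H) = 10.1 — off by 8.80.

E = (0.00, 0.00) ✓; ET at -42.30° ✓; |ET| = 40.90 ✓; ∠ETR = 84.20° ✓; |TR| = 25.90 ✓; ∠(TR, RH) = 90.00° ✓; |RH| = 18.90 ✗.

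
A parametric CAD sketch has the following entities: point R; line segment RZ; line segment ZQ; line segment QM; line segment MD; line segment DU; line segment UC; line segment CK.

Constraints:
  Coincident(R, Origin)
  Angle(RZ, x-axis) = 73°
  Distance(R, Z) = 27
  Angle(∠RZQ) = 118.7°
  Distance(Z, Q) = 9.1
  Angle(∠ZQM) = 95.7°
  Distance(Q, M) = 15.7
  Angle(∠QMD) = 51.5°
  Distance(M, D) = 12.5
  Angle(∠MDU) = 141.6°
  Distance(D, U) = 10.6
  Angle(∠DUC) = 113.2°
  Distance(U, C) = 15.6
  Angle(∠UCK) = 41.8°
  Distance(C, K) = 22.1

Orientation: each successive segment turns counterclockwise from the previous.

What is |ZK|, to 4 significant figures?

11.93

R is at the origin; RZ runs at 73.0° with length 27.0, so Z = (7.894, 25.82). ∠RZQ = 118.7° gives ZQ at 134.3° from the x-axis; with |ZQ| = 9.1, Q = (1.538, 32.33). ∠ZQM = 95.7° gives QM at -141.4° from the x-axis; with |QM| = 15.7, M = (-10.73, 22.54). ∠QMD = 51.5° gives MD at -12.90° from the x-axis; with |MD| = 12.5, D = (1.453, 19.75). ∠MDU = 141.6° gives DU at 25.50° from the x-axis; with |DU| = 10.6, U = (11.02, 24.31). ∠DUC = 113.2° gives UC at 92.30° from the x-axis; with |UC| = 15.6, C = (10.39, 39.90). ∠UCK = 41.8° gives CK at -129.5° from the x-axis; with |CK| = 22.1, K = (-3.663, 22.85). Then |ZK| = |K − Z| = 11.93.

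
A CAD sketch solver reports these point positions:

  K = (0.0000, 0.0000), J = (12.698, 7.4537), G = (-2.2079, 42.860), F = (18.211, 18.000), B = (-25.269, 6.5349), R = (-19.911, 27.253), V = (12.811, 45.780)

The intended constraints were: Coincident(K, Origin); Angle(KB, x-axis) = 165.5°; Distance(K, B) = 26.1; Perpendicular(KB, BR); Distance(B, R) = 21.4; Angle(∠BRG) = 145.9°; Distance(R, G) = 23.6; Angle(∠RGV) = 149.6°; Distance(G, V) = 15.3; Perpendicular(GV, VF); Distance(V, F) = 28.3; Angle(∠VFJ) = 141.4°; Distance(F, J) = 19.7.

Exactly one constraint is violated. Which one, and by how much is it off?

Distance(F, J) = 19.7 — off by 7.80.

K = (0.00, 0.00) ✓; KB at 165.5° ✓; |KB| = 26.10 ✓; ∠(KB, BR) = 90.00° ✓; |BR| = 21.40 ✓; ∠BRG = 145.9° ✓; |RG| = 23.60 ✓; ∠RGV = 149.6° ✓; |GV| = 15.30 ✓; ∠(GV, VF) = 90.00° ✓; |VF| = 28.30 ✓; ∠VFJ = 141.4° ✓; |FJ| = 11.90 ✗.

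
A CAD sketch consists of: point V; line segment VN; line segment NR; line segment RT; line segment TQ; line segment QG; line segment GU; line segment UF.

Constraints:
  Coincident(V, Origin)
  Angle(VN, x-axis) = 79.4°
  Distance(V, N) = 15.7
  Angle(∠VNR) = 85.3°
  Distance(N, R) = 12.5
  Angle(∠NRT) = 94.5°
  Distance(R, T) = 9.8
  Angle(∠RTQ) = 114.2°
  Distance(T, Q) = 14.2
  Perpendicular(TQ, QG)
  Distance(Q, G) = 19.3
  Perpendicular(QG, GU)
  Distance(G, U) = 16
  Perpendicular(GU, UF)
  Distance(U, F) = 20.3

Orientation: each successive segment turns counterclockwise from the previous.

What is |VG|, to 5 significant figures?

18.721

∠RTQ = 114.2° gives TQ at -34.600° from the x-axis; with |TQ| = 14.2, Q = (0.37370, -0.98539). TQ ⟂ QG, so QG runs at 55.400°; with |QG| = 19.3, G = (11.333, 14.901). Then |VG| = |G − V| = 18.721.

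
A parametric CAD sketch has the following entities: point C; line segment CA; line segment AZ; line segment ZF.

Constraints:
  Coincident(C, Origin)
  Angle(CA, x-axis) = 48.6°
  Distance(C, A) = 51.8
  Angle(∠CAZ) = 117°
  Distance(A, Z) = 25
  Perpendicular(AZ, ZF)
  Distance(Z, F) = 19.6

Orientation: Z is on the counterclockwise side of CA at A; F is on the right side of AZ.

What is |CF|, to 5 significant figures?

81.716

∠CAZ = 117.0°, so AZ runs at 48.6° + (180° − 117.0°) = 111.60° from the x-axis; with |AZ| = 25.0, Z = A + 25.0·(cos 111.60°, sin 111.60°) = (25.053, 62.100). The perpendicularity gives ZF at right angles to AZ; with |ZF| = 19.6 on the right of AZ, F = Z + 19.6·(0.92978, 0.36812) = (43.276, 69.315). Then |CF| = |F − C| = 81.716.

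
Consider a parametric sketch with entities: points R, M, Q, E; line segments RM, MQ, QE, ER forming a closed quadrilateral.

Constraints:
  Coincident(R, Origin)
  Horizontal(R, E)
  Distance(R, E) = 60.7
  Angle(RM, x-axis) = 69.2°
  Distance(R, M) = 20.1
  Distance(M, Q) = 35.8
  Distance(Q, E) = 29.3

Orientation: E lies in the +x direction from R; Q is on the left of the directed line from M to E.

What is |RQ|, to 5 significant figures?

48.528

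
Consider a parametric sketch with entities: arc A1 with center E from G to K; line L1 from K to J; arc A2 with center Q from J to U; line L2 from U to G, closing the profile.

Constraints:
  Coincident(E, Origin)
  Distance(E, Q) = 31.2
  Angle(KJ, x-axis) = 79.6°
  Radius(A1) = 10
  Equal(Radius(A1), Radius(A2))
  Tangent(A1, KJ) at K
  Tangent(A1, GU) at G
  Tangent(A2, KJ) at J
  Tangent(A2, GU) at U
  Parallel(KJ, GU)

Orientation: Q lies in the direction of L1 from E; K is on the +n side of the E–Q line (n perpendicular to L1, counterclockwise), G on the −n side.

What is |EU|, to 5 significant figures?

32.763

The slot axis is L1's direction at 79.6°, so u = (cos 79.6°, sin 79.6°) = (0.18052, 0.98357) and n = (−sin 79.6°, cos 79.6°) = (-0.98357, 0.18052). E is at the origin and Q lies 31.2 along u from E, so Q = 31.2·u = (5.6322, 30.687). Tangency of A1 to both parallel lines with radius 10.0 puts K and G at E ± 10.0·n: K = (-9.8357, 1.8052), G = (9.8357, -1.8052). Equal radii place J and U the same way about Q: J = Q + 10.0·n = (-4.2035, 32.493), U = Q − 10.0·n = (15.468, 28.882). Then |EU| = |U − E| = 32.763.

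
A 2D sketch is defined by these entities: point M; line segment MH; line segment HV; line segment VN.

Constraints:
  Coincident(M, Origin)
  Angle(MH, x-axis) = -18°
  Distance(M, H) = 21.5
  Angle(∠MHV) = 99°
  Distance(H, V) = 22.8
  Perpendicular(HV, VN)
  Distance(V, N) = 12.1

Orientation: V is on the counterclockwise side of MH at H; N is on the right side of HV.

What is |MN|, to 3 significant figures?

42.4

∠MHV = 99.0°, so HV runs at -18.0° + (180° − 99.0°) = 63.0° from the x-axis; with |HV| = 22.8, V = H + 22.8·(cos 63.0°, sin 63.0°) = (30.8, 13.7). HV is perpendicular to VN; with |VN| = 12.1 on the right of HV, N = V + 12.1·(0.891, -0.454) = (41.6, 8.18). Then |MN| = |N − M| = 42.4.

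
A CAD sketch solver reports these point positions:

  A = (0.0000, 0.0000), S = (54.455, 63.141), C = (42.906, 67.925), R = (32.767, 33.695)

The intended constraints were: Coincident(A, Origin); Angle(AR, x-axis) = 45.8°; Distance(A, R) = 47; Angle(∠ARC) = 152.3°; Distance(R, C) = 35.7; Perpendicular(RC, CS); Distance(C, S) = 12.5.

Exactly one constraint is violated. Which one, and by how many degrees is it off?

Perpendicular(RC, CS) — off by 6.00°.

A = (0.00, 0.00) ✓; AR at 45.80° ✓; |AR| = 47.00 ✓; ∠ARC = 152.3° ✓; |RC| = 35.70 ✓; ∠(RC, CS) = 96.00° ✗; |CS| = 12.50 ✓.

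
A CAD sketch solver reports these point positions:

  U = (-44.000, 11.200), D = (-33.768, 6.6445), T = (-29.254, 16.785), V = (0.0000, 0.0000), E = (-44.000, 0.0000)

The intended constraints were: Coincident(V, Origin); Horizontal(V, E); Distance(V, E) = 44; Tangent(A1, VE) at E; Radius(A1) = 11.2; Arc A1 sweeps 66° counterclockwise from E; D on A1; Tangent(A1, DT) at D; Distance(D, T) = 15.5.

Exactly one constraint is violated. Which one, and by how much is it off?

Distance(D, T) = 15.5 — off by 4.40.

V = (0.00, 0.00) ✓; V.y = 0.00, E.y = 0.00 ✓; |VE| = 44.00 ✓; ∠(UE, EV) = 90.00° ✓; |UE| = 11.20 ✓; bearing(U→D) − bearing(U→E) = 66.00° ✓; |UD| = 11.20 ✓; ∠(UD, DT) = 90.00° ✓; |DT| = 11.10 ✗.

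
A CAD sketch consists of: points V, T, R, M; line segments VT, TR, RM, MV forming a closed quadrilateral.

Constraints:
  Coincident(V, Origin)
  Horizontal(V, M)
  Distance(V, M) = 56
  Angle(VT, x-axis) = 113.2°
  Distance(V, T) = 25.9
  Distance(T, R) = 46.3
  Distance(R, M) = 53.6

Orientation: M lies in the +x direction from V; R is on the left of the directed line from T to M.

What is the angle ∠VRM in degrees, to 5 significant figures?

61.667°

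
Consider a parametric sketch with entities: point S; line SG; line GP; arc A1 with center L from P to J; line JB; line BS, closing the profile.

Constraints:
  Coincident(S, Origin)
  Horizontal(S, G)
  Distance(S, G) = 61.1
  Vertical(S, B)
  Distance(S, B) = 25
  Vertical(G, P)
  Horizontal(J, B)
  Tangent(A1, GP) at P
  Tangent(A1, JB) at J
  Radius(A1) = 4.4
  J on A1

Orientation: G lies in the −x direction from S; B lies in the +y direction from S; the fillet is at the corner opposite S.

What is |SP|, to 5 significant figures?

64.479

S is at the origin; SG is horizontal with |SG| = 61.1 and G on the −x side, so G = (-61.100, 0.0000). SB is vertical with |SB| = 25.0 and B on the +y side, so B = (0.0000, 25.000). The virtual corner opposite S is at (-61.100, 25.000). A1 meets GP tangentially, so LP is at right angles to GP and A1 meets JB tangentially, so LJ is at right angles to JB, with radius 4.4, so the center L sits 4.4 in from both sides at L = (-56.700, 20.600). That places the tangent points at P = (-61.100, 20.600) on GP and J = (-56.700, 25.000) on JB. Then |SP| = |P − S| = 64.479.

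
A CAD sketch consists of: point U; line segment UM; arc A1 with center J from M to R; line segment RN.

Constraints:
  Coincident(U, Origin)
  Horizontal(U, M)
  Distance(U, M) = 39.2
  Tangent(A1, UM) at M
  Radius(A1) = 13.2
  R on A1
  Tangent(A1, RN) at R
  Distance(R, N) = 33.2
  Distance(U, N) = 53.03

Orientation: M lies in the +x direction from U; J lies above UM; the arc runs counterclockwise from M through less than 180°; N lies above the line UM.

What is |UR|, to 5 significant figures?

53.611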